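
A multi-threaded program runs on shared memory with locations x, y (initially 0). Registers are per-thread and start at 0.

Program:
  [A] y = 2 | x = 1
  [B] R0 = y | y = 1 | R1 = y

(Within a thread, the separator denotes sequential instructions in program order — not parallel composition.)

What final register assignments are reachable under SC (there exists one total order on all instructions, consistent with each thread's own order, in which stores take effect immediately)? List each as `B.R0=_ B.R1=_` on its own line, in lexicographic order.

outcome vector order: (B.R0,B.R1)
|SC outcomes| = 3

B.R0=0 B.R1=1
B.R0=0 B.R1=2
B.R0=2 B.R1=1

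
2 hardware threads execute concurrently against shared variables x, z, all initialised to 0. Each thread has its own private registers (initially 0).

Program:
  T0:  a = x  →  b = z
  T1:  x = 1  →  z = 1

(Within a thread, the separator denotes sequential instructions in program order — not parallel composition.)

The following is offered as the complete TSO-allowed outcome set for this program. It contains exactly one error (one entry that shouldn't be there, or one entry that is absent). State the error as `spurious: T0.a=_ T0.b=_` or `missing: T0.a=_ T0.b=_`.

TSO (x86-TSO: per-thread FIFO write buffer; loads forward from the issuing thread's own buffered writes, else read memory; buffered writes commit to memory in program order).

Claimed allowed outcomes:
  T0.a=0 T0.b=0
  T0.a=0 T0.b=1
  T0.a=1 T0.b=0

missing: T0.a=1 T0.b=1

outcome vector order: (T0.a,T0.b)
under TSO → 0/0; 0/1; 1/0; 1/1
TSO∖claimed = {1/1}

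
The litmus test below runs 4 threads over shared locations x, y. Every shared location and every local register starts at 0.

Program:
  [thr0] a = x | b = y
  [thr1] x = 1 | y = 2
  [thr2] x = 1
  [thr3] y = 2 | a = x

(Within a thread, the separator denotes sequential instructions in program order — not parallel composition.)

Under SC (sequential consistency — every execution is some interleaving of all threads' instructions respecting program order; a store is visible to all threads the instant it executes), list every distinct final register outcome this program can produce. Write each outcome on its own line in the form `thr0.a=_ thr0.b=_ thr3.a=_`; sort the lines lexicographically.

thr0.a=0 thr0.b=0 thr3.a=0
thr0.a=0 thr0.b=0 thr3.a=1
thr0.a=0 thr0.b=2 thr3.a=0
thr0.a=0 thr0.b=2 thr3.a=1
thr0.a=1 thr0.b=0 thr3.a=1
thr0.a=1 thr0.b=2 thr3.a=0
thr0.a=1 thr0.b=2 thr3.a=1

outcome vector order: (thr0.a,thr0.b,thr3.a)
|SC outcomes| = 7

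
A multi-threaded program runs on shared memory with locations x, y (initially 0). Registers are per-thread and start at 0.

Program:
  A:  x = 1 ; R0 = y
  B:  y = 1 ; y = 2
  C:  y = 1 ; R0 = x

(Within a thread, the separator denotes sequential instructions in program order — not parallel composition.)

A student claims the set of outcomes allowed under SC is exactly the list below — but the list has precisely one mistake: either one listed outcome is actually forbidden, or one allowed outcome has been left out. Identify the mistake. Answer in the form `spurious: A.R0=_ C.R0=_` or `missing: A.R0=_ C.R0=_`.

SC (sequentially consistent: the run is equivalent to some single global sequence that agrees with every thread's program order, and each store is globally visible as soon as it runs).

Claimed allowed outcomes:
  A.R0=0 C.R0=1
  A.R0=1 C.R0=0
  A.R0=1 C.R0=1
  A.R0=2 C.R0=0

outcome vector order: (A.R0,C.R0)
under SC → 01 10 11 20 21
SC∖claimed = {21}

missing: A.R0=2 C.R0=1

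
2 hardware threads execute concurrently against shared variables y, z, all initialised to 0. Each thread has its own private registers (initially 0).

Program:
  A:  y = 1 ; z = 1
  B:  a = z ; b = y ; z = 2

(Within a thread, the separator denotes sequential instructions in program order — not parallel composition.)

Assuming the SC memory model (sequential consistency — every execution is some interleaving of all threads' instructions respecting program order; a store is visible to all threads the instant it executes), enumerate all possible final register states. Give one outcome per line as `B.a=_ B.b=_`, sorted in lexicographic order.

outcome vector order: (B.a,B.b)
|SC outcomes| = 3

B.a=0 B.b=0
B.a=0 B.b=1
B.a=1 B.b=1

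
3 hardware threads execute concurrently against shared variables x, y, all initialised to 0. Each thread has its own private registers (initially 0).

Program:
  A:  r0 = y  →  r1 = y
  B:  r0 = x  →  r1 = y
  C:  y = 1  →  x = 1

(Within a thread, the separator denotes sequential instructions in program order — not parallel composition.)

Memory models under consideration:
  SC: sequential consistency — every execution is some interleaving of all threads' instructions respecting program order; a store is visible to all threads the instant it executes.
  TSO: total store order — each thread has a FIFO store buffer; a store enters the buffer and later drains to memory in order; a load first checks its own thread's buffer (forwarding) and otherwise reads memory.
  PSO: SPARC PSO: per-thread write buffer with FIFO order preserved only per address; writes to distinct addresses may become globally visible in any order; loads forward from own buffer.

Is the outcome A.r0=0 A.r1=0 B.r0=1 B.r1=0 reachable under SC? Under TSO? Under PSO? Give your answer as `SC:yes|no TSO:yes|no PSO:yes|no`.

outcome vector order: (A.r0,A.r1,B.r0,B.r1)
[SC] allowed = {<0 0 0 0> <0 0 0 1> <0 0 1 1> <0 1 0 0> <0 1 0 1> <0 1 1 1> <1 1 0 0> <1 1 0 1> <1 1 1 1>}
[TSO] allowed = {<0 0 0 0> <0 0 0 1> <0 0 1 1> <0 1 0 0> <0 1 0 1> <0 1 1 1> <1 1 0 0> <1 1 0 1> <1 1 1 1>}
[PSO] allowed = {<0 0 0 0> <0 0 0 1> <0 0 1 0> <0 0 1 1> <0 1 0 0> <0 1 0 1> <0 1 1 0> <0 1 1 1> <1 1 0 0> <1 1 0 1> <1 1 1 0> <1 1 1 1>}
target <0 0 1 0> ∈ {PSO}

SC:no TSO:no PSO:yes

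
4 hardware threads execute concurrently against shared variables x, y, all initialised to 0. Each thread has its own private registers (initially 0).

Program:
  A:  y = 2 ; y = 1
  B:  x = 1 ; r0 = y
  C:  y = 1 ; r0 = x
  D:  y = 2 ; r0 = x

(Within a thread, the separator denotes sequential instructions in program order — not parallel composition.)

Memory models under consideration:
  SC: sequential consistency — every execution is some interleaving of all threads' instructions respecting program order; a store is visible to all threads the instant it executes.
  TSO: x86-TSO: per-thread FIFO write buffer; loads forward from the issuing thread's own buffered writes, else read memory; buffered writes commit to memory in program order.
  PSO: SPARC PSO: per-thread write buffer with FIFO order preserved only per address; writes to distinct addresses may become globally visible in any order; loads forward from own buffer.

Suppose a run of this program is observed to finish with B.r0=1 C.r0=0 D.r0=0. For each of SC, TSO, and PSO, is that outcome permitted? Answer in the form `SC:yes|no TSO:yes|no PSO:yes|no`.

SC:yes TSO:yes PSO:yes

outcome vector order: (B.r0,C.r0,D.r0)
SC: 9 outcomes — {(0,1,1); (1,0,0); (1,0,1); (1,1,0); (1,1,1); (2,0,0); (2,0,1); (2,1,0); (2,1,1)}
TSO: 12 outcomes — {(0,0,0); (0,0,1); (0,1,0); (0,1,1); (1,0,0); (1,0,1); (1,1,0); (1,1,1); (2,0,0); (2,0,1); (2,1,0); (2,1,1)}
PSO: 12 outcomes — {(0,0,0); (0,0,1); (0,1,0); (0,1,1); (1,0,0); (1,0,1); (1,1,0); (1,1,1); (2,0,0); (2,0,1); (2,1,0); (2,1,1)}
target (1,0,0) ∈ {SC,TSO,PSO}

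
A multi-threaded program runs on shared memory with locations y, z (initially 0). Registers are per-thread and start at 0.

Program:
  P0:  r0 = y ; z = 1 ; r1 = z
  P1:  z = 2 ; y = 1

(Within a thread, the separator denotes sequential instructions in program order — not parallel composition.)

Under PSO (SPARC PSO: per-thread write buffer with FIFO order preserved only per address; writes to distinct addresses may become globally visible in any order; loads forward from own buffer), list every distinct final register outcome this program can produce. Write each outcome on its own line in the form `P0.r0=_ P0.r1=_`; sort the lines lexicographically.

outcome vector order: (P0.r0,P0.r1)
|PSO outcomes| = 4

P0.r0=0 P0.r1=1
P0.r0=0 P0.r1=2
P0.r0=1 P0.r1=1
P0.r0=1 P0.r1=2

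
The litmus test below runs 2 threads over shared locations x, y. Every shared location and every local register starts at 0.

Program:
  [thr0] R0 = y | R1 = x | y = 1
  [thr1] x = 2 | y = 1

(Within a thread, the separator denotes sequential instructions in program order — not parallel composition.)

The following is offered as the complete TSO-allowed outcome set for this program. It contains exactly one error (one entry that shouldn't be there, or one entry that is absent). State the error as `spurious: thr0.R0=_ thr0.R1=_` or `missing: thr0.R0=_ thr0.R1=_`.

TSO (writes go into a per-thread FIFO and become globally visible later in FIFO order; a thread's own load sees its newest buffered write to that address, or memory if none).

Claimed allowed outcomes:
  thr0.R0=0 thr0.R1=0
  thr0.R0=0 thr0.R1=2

missing: thr0.R0=1 thr0.R1=2

outcome vector order: (thr0.R0,thr0.R1)
TSO (3): 00; 02; 12
TSO∖claimed = {12}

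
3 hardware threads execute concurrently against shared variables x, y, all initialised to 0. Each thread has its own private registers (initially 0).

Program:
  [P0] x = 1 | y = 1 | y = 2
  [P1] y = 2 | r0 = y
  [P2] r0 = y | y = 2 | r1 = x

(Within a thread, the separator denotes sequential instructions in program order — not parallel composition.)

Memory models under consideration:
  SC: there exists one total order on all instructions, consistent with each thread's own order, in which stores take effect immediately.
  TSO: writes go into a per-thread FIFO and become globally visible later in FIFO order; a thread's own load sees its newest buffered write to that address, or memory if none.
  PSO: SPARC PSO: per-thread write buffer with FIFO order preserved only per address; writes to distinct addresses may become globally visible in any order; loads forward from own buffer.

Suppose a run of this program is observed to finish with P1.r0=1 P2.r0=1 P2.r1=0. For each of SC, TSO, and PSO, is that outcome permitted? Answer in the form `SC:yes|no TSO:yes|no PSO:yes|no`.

outcome vector order: (P1.r0,P2.r0,P2.r1)
under SC → 100; 101; 111; 120; 121; 200; 201; 211; 220; 221
under TSO → 100; 101; 111; 120; 121; 200; 201; 211; 220; 221
under PSO → 100; 101; 110; 111; 120; 121; 200; 201; 210; 211; 220; 221
target 110 ∈ {PSO}

SC:no TSO:no PSO:yes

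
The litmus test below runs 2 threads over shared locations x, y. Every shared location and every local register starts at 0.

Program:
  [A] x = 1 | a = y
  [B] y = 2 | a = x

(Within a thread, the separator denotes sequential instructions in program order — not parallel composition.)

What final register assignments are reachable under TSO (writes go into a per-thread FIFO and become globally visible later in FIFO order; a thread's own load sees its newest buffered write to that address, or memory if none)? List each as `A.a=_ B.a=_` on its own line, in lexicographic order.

A.a=0 B.a=0
A.a=0 B.a=1
A.a=2 B.a=0
A.a=2 B.a=1

outcome vector order: (A.a,B.a)
|TSO outcomes| = 4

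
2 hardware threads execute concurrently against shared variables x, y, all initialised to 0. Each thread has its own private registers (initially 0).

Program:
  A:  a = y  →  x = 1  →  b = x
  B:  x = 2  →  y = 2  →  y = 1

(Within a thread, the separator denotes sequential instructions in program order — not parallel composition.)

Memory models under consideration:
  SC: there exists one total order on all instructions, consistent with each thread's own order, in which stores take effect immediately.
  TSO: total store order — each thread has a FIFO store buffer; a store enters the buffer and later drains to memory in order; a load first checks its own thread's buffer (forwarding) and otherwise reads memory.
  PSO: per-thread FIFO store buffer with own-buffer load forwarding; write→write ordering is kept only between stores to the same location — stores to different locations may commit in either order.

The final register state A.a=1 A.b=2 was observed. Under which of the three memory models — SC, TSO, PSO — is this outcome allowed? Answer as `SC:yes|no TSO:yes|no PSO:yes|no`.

outcome vector order: (A.a,A.b)
SC (4): 01 02 11 21
TSO (4): 01 02 11 21
PSO (6): 01 02 11 12 21 22
target 12 ∈ {PSO}

SC:no TSO:no PSO:yes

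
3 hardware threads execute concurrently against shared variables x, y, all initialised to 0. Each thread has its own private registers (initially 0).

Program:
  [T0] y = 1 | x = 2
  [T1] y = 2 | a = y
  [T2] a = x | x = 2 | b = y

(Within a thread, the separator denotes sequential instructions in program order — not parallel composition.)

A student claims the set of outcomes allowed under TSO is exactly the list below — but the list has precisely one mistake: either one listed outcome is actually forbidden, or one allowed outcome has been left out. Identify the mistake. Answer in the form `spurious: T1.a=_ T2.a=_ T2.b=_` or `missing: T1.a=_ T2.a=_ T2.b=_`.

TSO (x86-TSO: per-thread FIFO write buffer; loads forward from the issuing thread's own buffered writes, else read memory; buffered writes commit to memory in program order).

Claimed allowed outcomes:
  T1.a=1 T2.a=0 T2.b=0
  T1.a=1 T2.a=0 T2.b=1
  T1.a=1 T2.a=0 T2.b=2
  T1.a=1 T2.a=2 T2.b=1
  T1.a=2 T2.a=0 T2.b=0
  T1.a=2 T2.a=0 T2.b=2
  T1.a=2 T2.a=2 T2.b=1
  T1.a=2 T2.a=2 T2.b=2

missing: T1.a=2 T2.a=0 T2.b=1

outcome vector order: (T1.a,T2.a,T2.b)
under TSO → (1,0,0), (1,0,1), (1,0,2), (1,2,1), (2,0,0), (2,0,1), (2,0,2), (2,2,1), (2,2,2)
TSO∖claimed = {(2,0,1)}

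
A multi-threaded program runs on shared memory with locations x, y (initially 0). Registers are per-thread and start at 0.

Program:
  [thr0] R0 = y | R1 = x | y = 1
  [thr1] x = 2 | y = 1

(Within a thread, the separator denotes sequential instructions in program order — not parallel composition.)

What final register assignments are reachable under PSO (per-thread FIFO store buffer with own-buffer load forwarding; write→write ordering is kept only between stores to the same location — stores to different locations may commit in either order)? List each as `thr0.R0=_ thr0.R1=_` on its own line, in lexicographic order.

thr0.R0=0 thr0.R1=0
thr0.R0=0 thr0.R1=2
thr0.R0=1 thr0.R1=0
thr0.R0=1 thr0.R1=2

outcome vector order: (thr0.R0,thr0.R1)
|PSO outcomes| = 4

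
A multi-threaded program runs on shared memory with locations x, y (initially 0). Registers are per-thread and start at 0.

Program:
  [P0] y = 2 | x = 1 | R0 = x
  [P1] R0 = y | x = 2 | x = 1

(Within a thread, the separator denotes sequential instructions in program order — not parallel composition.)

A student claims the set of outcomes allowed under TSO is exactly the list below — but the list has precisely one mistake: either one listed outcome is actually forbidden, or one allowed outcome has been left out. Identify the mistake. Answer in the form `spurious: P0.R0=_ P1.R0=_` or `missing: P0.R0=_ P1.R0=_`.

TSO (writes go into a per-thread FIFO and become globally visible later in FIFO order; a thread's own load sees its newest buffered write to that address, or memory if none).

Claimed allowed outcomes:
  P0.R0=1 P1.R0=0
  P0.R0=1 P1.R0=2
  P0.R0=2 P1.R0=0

missing: P0.R0=2 P1.R0=2

outcome vector order: (P0.R0,P1.R0)
TSO: 4 outcomes — {10; 12; 20; 22}
TSO∖claimed = {22}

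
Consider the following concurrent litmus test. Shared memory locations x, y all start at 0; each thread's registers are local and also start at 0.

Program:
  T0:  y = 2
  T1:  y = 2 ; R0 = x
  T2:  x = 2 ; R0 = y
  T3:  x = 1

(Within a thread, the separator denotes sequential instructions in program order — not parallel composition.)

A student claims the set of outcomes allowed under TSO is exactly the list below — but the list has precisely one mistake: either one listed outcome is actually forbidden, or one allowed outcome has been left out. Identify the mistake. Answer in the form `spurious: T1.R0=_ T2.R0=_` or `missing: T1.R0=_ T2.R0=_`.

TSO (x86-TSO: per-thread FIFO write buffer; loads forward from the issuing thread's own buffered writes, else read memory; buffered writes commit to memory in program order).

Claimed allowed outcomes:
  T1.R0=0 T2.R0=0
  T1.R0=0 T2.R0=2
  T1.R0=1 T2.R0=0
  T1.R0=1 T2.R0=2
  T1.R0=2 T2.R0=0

outcome vector order: (T1.R0,T2.R0)
TSO (6): (0,0), (0,2), (1,0), (1,2), (2,0), (2,2)
TSO∖claimed = {(2,2)}

missing: T1.R0=2 T2.R0=2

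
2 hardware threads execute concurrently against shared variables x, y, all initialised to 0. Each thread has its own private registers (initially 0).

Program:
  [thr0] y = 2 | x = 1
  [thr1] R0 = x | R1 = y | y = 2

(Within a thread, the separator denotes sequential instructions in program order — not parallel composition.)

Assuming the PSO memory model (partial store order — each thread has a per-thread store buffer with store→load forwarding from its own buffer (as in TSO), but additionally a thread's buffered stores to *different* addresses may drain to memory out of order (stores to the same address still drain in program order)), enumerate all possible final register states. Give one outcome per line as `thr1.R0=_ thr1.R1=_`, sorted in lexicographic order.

thr1.R0=0 thr1.R1=0
thr1.R0=0 thr1.R1=2
thr1.R0=1 thr1.R1=0
thr1.R0=1 thr1.R1=2

outcome vector order: (thr1.R0,thr1.R1)
|PSO outcomes| = 4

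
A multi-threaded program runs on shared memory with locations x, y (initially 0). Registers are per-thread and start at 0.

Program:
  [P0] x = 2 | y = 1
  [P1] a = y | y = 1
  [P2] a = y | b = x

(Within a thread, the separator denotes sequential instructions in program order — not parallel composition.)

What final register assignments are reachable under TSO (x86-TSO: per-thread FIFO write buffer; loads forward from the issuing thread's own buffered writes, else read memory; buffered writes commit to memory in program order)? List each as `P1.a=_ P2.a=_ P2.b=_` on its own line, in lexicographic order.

outcome vector order: (P1.a,P2.a,P2.b)
|TSO outcomes| = 7

P1.a=0 P2.a=0 P2.b=0
P1.a=0 P2.a=0 P2.b=2
P1.a=0 P2.a=1 P2.b=0
P1.a=0 P2.a=1 P2.b=2
P1.a=1 P2.a=0 P2.b=0
P1.a=1 P2.a=0 P2.b=2
P1.a=1 P2.a=1 P2.b=2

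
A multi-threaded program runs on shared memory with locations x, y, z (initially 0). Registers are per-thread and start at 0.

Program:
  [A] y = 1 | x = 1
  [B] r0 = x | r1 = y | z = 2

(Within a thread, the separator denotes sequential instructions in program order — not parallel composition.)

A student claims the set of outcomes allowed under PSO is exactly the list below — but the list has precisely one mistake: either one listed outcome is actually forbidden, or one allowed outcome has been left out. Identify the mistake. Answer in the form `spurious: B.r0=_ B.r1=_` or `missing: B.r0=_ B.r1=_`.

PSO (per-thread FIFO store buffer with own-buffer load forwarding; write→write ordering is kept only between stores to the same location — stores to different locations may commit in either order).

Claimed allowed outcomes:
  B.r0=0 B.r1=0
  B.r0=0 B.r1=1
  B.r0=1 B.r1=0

outcome vector order: (B.r0,B.r1)
PSO: 4 outcomes — {00 01 10 11}
PSO∖claimed = {11}

missing: B.r0=1 B.r1=1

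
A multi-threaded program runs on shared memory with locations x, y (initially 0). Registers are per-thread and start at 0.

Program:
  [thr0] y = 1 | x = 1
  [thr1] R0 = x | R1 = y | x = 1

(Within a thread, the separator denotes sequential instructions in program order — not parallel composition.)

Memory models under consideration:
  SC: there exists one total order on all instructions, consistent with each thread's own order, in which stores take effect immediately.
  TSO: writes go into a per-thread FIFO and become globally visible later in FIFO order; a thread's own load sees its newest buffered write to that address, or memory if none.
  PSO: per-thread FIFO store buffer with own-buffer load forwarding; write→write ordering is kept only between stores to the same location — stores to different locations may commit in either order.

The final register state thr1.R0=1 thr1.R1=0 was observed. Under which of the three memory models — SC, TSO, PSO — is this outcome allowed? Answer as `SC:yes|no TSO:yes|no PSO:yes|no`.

SC:no TSO:no PSO:yes

outcome vector order: (thr1.R0,thr1.R1)
under SC → 00 01 11
under TSO → 00 01 11
under PSO → 00 01 10 11
target 10 ∈ {PSO}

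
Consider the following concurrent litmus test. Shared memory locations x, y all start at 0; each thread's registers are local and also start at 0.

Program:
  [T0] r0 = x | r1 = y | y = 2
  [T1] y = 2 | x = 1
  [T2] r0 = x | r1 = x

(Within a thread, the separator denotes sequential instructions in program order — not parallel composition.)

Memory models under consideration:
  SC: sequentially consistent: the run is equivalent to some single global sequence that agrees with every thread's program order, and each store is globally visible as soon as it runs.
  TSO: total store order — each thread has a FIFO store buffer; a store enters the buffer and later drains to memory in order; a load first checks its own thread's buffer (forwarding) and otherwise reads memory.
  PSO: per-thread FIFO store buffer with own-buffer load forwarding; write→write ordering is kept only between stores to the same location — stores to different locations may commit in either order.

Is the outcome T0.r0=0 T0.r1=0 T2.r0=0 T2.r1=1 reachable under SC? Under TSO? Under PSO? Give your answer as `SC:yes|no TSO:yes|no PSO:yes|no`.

outcome vector order: (T0.r0,T0.r1,T2.r0,T2.r1)
[SC] allowed = {0000; 0001; 0011; 0200; 0201; 0211; 1200; 1201; 1211}
[TSO] allowed = {0000; 0001; 0011; 0200; 0201; 0211; 1200; 1201; 1211}
[PSO] allowed = {0000; 0001; 0011; 0200; 0201; 0211; 1000; 1001; 1011; 1200; 1201; 1211}
target 0001 ∈ {SC,TSO,PSO}

SC:yes TSO:yes PSO:yes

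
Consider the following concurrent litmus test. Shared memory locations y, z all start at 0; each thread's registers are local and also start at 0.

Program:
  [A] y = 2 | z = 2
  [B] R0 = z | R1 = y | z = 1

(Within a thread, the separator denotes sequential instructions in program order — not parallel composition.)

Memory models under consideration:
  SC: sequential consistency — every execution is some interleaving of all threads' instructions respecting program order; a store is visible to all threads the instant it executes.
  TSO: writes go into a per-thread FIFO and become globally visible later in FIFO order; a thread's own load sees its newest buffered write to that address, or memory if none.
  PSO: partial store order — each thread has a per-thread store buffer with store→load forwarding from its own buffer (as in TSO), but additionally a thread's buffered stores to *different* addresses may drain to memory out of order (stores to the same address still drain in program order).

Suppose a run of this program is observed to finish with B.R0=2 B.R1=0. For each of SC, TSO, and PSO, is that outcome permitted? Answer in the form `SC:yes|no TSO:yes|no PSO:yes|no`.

outcome vector order: (B.R0,B.R1)
SC: 3 outcomes — {<0 0> <0 2> <2 2>}
TSO: 3 outcomes — {<0 0> <0 2> <2 2>}
PSO: 4 outcomes — {<0 0> <0 2> <2 0> <2 2>}
target <2 0> ∈ {PSO}

SC:no TSO:no PSO:yes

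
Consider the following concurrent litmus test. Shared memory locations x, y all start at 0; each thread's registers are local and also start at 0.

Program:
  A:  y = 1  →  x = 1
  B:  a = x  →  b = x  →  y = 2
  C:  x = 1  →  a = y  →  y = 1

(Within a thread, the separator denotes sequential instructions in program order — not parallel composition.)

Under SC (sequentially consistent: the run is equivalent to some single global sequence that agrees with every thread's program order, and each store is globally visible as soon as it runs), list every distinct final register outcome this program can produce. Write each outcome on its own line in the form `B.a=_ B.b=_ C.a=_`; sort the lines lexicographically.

outcome vector order: (B.a,B.b,C.a)
|SC outcomes| = 9

B.a=0 B.b=0 C.a=0
B.a=0 B.b=0 C.a=1
B.a=0 B.b=0 C.a=2
B.a=0 B.b=1 C.a=0
B.a=0 B.b=1 C.a=1
B.a=0 B.b=1 C.a=2
B.a=1 B.b=1 C.a=0
B.a=1 B.b=1 C.a=1
B.a=1 B.b=1 C.a=2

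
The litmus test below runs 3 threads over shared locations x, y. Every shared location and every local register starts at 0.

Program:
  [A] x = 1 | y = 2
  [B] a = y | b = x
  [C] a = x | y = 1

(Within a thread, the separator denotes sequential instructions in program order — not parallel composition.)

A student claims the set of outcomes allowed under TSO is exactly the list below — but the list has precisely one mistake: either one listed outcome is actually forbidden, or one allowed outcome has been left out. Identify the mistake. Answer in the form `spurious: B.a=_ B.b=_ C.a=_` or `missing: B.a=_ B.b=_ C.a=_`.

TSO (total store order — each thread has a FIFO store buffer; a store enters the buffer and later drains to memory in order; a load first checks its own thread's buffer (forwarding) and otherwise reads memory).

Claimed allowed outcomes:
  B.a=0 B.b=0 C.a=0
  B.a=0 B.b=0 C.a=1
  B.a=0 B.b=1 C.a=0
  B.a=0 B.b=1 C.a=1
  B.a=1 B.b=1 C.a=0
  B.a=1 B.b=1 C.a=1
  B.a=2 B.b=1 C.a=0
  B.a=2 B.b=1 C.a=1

outcome vector order: (B.a,B.b,C.a)
TSO: 9 outcomes — {000 001 010 011 100 110 111 210 211}
TSO∖claimed = {100}

missing: B.a=1 B.b=0 C.a=0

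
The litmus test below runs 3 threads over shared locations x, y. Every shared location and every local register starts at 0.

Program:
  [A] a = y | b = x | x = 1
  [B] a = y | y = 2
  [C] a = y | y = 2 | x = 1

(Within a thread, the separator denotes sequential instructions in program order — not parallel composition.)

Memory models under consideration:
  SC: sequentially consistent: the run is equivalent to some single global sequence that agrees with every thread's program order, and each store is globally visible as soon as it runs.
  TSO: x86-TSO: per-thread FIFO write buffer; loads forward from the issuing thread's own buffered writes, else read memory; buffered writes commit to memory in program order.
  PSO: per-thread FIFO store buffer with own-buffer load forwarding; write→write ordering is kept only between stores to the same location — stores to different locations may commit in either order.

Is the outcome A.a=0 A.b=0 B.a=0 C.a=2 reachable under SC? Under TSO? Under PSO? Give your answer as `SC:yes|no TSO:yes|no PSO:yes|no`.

outcome vector order: (A.a,A.b,B.a,C.a)
[SC] allowed = {(0,0,0,0), (0,0,0,2), (0,0,2,0), (0,1,0,0), (0,1,0,2), (0,1,2,0), (2,0,0,0), (2,0,0,2), (2,0,2,0), (2,1,0,0), (2,1,0,2), (2,1,2,0)}
[TSO] allowed = {(0,0,0,0), (0,0,0,2), (0,0,2,0), (0,1,0,0), (0,1,0,2), (0,1,2,0), (2,0,0,0), (2,0,0,2), (2,0,2,0), (2,1,0,0), (2,1,0,2), (2,1,2,0)}
[PSO] allowed = {(0,0,0,0), (0,0,0,2), (0,0,2,0), (0,1,0,0), (0,1,0,2), (0,1,2,0), (2,0,0,0), (2,0,0,2), (2,0,2,0), (2,1,0,0), (2,1,0,2), (2,1,2,0)}
target (0,0,0,2) ∈ {SC,TSO,PSO}

SC:yes TSO:yes PSO:yes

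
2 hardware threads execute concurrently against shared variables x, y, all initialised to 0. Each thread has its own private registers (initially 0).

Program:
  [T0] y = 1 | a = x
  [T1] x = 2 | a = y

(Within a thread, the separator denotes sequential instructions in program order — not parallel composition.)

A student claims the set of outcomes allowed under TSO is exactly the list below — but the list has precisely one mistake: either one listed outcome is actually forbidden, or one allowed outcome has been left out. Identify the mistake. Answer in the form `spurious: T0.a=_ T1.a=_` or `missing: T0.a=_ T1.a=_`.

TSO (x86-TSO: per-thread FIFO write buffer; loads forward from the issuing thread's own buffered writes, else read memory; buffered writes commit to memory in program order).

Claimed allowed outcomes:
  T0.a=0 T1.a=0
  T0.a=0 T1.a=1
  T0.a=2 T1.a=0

missing: T0.a=2 T1.a=1

outcome vector order: (T0.a,T1.a)
[TSO] allowed = {0/0, 0/1, 2/0, 2/1}
TSO∖claimed = {2/1}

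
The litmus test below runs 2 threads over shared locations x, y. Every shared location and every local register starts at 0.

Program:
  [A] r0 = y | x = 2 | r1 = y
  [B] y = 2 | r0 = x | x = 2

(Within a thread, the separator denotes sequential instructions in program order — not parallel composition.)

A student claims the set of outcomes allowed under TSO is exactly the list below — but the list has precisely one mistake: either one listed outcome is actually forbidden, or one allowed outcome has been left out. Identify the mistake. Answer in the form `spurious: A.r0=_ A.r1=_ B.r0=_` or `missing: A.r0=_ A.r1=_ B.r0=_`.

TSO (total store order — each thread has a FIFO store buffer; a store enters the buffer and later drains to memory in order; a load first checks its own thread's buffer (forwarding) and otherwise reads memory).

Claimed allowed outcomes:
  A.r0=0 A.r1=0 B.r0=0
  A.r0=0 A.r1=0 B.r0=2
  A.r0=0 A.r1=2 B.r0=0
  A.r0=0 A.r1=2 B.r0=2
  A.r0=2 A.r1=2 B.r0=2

missing: A.r0=2 A.r1=2 B.r0=0

outcome vector order: (A.r0,A.r1,B.r0)
under TSO → (0,0,0) (0,0,2) (0,2,0) (0,2,2) (2,2,0) (2,2,2)
TSO∖claimed = {(2,2,0)}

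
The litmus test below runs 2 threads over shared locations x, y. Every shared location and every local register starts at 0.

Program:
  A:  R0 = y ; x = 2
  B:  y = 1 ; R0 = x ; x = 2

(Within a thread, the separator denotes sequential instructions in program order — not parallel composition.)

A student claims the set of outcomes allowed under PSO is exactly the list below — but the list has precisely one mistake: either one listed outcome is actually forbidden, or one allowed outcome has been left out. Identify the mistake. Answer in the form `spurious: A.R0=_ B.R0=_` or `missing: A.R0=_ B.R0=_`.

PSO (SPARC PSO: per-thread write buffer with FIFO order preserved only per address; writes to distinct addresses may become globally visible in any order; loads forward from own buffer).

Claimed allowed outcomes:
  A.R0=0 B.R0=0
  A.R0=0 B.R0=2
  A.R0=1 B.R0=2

outcome vector order: (A.R0,B.R0)
PSO: 4 outcomes — {00, 02, 10, 12}
PSO∖claimed = {10}

missing: A.R0=1 B.R0=0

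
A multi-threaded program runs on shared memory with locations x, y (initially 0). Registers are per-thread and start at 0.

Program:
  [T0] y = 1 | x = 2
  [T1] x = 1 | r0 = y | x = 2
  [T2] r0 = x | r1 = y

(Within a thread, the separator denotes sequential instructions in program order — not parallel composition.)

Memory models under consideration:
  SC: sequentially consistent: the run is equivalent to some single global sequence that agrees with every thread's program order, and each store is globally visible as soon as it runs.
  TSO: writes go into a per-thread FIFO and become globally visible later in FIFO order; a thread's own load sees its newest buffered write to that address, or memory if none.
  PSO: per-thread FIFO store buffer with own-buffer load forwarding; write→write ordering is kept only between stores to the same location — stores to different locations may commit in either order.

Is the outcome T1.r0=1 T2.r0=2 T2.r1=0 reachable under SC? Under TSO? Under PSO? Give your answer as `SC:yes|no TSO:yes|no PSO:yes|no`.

SC:no TSO:no PSO:yes

outcome vector order: (T1.r0,T2.r0,T2.r1)
SC (11): (0,0,0) (0,0,1) (0,1,0) (0,1,1) (0,2,0) (0,2,1) (1,0,0) (1,0,1) (1,1,0) (1,1,1) (1,2,1)
TSO (11): (0,0,0) (0,0,1) (0,1,0) (0,1,1) (0,2,0) (0,2,1) (1,0,0) (1,0,1) (1,1,0) (1,1,1) (1,2,1)
PSO (12): (0,0,0) (0,0,1) (0,1,0) (0,1,1) (0,2,0) (0,2,1) (1,0,0) (1,0,1) (1,1,0) (1,1,1) (1,2,0) (1,2,1)
target (1,2,0) ∈ {PSO}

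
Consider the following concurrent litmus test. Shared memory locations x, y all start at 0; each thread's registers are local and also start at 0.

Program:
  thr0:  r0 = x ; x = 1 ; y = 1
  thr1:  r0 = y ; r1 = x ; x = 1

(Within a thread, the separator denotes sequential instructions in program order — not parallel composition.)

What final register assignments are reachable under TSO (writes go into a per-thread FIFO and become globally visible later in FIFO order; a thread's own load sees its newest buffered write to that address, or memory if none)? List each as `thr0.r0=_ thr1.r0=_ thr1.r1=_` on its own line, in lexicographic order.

outcome vector order: (thr0.r0,thr1.r0,thr1.r1)
|TSO outcomes| = 4

thr0.r0=0 thr1.r0=0 thr1.r1=0
thr0.r0=0 thr1.r0=0 thr1.r1=1
thr0.r0=0 thr1.r0=1 thr1.r1=1
thr0.r0=1 thr1.r0=0 thr1.r1=0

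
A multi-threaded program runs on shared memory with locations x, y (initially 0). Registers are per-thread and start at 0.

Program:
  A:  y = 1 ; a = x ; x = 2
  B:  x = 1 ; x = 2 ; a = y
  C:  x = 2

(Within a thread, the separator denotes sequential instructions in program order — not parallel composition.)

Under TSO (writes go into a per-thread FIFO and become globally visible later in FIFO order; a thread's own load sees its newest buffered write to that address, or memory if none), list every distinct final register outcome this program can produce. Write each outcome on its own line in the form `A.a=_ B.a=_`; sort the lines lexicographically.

outcome vector order: (A.a,B.a)
|TSO outcomes| = 6

A.a=0 B.a=0
A.a=0 B.a=1
A.a=1 B.a=0
A.a=1 B.a=1
A.a=2 B.a=0
A.a=2 B.a=1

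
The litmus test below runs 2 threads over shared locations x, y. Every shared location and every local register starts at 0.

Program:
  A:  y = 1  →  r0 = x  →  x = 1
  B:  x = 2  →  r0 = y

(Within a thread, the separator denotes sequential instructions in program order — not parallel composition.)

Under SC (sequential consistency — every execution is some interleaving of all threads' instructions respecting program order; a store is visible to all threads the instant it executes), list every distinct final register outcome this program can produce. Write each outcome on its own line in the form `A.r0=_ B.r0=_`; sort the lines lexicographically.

outcome vector order: (A.r0,B.r0)
|SC outcomes| = 3

A.r0=0 B.r0=1
A.r0=2 B.r0=0
A.r0=2 B.r0=1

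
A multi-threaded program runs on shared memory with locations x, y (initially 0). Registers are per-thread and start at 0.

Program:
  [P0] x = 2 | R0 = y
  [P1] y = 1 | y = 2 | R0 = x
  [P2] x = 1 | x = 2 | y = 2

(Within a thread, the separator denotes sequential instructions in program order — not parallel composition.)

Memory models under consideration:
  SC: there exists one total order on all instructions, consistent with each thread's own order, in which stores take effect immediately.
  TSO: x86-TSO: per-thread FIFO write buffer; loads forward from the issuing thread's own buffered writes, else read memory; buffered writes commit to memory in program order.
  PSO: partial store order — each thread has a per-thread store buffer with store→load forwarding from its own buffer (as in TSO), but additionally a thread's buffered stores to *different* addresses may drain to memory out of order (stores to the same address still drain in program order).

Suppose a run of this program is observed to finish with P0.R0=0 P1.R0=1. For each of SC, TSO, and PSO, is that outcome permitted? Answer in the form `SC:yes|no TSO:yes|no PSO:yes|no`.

outcome vector order: (P0.R0,P1.R0)
SC: 7 outcomes — {01, 02, 11, 12, 20, 21, 22}
TSO: 9 outcomes — {00, 01, 02, 10, 11, 12, 20, 21, 22}
PSO: 9 outcomes — {00, 01, 02, 10, 11, 12, 20, 21, 22}
target 01 ∈ {SC,TSO,PSO}

SC:yes TSO:yes PSO:yes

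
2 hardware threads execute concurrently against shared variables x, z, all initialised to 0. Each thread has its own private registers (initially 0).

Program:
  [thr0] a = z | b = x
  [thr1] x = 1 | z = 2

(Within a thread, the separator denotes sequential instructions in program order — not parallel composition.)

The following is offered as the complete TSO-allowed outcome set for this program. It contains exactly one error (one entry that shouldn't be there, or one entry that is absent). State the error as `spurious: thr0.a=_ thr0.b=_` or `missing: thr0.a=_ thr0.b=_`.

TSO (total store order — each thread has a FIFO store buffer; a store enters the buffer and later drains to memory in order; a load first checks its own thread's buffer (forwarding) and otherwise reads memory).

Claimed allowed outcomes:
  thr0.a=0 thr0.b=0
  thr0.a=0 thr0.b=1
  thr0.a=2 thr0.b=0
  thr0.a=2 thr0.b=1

spurious: thr0.a=2 thr0.b=0

outcome vector order: (thr0.a,thr0.b)
TSO: 3 outcomes — {<0 0>, <0 1>, <2 1>}
claimed∖TSO = {<2 0>}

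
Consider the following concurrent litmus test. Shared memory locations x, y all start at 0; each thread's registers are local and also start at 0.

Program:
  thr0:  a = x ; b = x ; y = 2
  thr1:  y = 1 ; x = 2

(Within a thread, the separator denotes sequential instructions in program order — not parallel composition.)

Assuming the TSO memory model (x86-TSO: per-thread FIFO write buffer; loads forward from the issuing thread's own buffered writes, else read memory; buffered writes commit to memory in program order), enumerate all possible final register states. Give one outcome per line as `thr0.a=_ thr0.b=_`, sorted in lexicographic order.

outcome vector order: (thr0.a,thr0.b)
|TSO outcomes| = 3

thr0.a=0 thr0.b=0
thr0.a=0 thr0.b=2
thr0.a=2 thr0.b=2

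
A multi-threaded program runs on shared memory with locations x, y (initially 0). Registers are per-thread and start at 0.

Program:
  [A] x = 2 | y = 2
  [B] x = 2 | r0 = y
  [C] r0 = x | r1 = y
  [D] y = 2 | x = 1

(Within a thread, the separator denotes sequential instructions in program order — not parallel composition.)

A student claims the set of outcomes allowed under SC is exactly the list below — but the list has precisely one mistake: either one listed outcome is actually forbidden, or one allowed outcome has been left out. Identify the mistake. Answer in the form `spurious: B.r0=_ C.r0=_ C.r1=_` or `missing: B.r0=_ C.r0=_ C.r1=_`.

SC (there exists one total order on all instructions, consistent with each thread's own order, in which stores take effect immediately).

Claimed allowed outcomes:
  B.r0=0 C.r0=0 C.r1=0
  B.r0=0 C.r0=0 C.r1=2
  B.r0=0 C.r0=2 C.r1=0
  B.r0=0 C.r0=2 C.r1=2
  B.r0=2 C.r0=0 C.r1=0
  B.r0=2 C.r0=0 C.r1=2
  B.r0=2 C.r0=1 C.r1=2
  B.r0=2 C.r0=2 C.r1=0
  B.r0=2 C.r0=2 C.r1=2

outcome vector order: (B.r0,C.r0,C.r1)
under SC → 000, 002, 012, 020, 022, 200, 202, 212, 220, 222
SC∖claimed = {012}

missing: B.r0=0 C.r0=1 C.r1=2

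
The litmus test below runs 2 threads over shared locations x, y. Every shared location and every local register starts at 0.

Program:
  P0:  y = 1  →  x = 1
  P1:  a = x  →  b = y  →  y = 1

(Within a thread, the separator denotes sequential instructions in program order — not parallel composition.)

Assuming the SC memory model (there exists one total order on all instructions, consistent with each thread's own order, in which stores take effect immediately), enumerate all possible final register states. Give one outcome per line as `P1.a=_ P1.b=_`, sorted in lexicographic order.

outcome vector order: (P1.a,P1.b)
|SC outcomes| = 3

P1.a=0 P1.b=0
P1.a=0 P1.b=1
P1.a=1 P1.b=1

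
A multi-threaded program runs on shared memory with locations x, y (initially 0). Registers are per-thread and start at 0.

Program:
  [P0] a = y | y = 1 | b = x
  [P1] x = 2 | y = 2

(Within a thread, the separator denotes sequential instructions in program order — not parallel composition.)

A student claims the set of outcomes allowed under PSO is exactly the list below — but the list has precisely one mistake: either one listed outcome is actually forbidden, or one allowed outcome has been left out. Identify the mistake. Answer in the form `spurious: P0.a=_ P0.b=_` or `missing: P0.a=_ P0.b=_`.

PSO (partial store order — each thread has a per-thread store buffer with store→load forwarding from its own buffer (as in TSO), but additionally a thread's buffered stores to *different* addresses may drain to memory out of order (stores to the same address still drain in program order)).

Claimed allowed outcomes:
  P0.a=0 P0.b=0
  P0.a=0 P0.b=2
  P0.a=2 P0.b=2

outcome vector order: (P0.a,P0.b)
[PSO] allowed = {0/0; 0/2; 2/0; 2/2}
PSO∖claimed = {2/0}

missing: P0.a=2 P0.b=0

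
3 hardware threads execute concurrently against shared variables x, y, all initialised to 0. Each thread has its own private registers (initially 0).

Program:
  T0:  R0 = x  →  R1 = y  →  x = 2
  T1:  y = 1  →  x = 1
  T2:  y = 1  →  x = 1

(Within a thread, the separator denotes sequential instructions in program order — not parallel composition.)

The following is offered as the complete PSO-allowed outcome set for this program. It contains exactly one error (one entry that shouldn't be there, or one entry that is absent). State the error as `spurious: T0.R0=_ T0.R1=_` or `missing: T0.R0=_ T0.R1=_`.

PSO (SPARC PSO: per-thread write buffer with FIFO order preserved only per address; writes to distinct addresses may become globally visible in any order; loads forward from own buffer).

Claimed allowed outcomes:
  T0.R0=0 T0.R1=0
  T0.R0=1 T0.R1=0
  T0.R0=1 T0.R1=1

outcome vector order: (T0.R0,T0.R1)
under PSO → 0/0, 0/1, 1/0, 1/1
PSO∖claimed = {0/1}

missing: T0.R0=0 T0.R1=1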